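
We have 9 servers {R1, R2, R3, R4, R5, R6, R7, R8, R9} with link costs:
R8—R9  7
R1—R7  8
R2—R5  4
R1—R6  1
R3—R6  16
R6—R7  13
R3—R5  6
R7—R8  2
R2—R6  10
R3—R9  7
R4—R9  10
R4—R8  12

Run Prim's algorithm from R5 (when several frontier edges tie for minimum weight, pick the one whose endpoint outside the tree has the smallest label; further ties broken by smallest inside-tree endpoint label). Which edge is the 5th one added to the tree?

R7-R8

Prim, starting at R5.
Step 1: frontier [R2—R5 4, R3—R5 6] → take R2—R5 (4); add R2.
Step 2: frontier [R2—R6 10, R3—R5 6] → take R3—R5 (6); add R3.
Step 3: frontier [R2—R6 10, R3—R9 7, R3—R6 16] → take R3—R9 (7); add R9.
Step 4: frontier [R2—R6 10, R3—R6 16, R8—R9 7, R4—R9 10] → take R8—R9 (7); add R8.
Step 5: frontier [R2—R6 10, R3—R6 16, R7—R8 2, R4—R8 12, R4—R9 10] → take R7—R8 (2); add R7.
Step 6: frontier [R2—R6 10, R3—R6 16, R1—R7 8, R6—R7 13, R4—R8 12, R4—R9 10] → take R1—R7 (8); add R1.
Step 7: frontier [R1—R6 1, R2—R6 10, R3—R6 16, R6—R7 13, R4—R8 12, R4—R9 10] → take R1—R6 (1); add R6.
Step 8: frontier [R4—R8 12, R4—R9 10] → take R4—R9 (10); add R4.
The 5th edge added is R7—R8.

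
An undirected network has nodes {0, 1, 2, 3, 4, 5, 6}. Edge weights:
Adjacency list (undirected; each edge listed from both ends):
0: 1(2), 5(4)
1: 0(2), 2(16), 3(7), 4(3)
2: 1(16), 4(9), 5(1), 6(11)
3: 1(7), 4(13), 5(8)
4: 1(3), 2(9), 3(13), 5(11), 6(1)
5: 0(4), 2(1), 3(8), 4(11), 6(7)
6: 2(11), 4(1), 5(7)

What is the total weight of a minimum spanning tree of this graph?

Grow the tree from 3 using Prim:
Step 1: cheapest edge leaving the tree is 1 3 (7); add 1.
Step 2: cheapest edge leaving the tree is 0 1 (2); add 0.
Step 3: cheapest edge leaving the tree is 1 4 (3); add 4.
Step 4: cheapest edge leaving the tree is 4 6 (1); add 6.
Step 5: cheapest edge leaving the tree is 0 5 (4); add 5.
Step 6: cheapest edge leaving the tree is 2 5 (1); add 2.
MST edges: 1 3, 0 1, 1 4, 4 6, 0 5, 2 5; total weight 7+2+3+1+4+1 = 18.

18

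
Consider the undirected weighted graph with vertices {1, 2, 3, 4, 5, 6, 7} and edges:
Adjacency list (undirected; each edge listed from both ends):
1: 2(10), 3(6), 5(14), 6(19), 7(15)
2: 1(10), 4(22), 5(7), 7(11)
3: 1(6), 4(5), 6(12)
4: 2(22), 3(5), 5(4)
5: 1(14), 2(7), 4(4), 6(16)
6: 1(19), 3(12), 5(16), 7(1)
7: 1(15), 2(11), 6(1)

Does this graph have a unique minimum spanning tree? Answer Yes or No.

Kruskal's algorithm — process edges by increasing weight (ties by edge label):
6—7 (1): add — endpoints in different components.
4—5 (4): add — endpoints in different components.
3—4 (5): add — endpoints in different components.
1—3 (6): add — endpoints in different components.
2—5 (7): add — endpoints in different components.
1—2 (10): skip — 1 and 2 already connected.
2—7 (11): add — endpoints in different components.
Every non-tree edge has weight strictly greater than the heaviest edge on the tree path between its endpoints, so the MST is unique.

Yes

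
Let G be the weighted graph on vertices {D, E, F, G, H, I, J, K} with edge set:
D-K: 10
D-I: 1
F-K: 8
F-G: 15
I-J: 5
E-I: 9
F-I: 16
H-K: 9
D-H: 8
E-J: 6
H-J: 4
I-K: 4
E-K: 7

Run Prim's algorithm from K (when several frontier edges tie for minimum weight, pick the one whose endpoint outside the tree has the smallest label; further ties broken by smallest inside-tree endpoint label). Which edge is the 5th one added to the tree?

E-J

Grow the tree from K using Prim:
Step 1: frontier [I-K 4, E-K 7, F-K 8, H-K 9, D-K 10] → take I-K (4); add I.
Step 2: frontier [D-I 1, I-J 5, E-I 9, F-I 16, E-K 7, F-K 8, H-K 9, D-K 10] → take D-I (1); add D.
Step 3: frontier [D-H 8, I-J 5, E-I 9, F-I 16, E-K 7, F-K 8, H-K 9] → take I-J (5); add J.
Step 4: frontier [D-H 8, E-I 9, F-I 16, H-J 4, E-J 6, E-K 7, F-K 8, H-K 9] → take H-J (4); add H.
Step 5: frontier [E-I 9, F-I 16, E-J 6, E-K 7, F-K 8] → take E-J (6); add E.
Step 6: frontier [F-I 16, F-K 8] → take F-K (8); add F.
Step 7: frontier [F-G 15] → take F-G (15); add G.
The 5th edge added is E-J.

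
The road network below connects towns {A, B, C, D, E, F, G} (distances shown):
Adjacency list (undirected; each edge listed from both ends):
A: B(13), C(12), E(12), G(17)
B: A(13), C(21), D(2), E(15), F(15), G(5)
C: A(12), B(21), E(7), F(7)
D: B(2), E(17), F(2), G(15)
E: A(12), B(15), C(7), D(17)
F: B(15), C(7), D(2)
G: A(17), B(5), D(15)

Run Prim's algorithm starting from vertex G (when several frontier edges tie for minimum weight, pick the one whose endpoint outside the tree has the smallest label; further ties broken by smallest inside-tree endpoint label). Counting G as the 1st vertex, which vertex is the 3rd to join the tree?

D

Prim, starting at G.
Step 1: frontier [B–G 5, D–G 15, A–G 17] → take B–G (5); add B.
Step 2: frontier [B–D 2, A–B 13, B–E 15, B–F 15, B–C 21, D–G 15, A–G 17] → take B–D (2); add D.
Step 3: frontier [A–B 13, B–E 15, B–F 15, B–C 21, D–F 2, D–E 17, A–G 17] → take D–F (2); add F.
Step 4: frontier [A–B 13, B–E 15, B–C 21, D–E 17, C–F 7, A–G 17] → take C–F (7); add C.
Step 5: frontier [A–B 13, B–E 15, C–E 7, A–C 12, D–E 17, A–G 17] → take C–E (7); add E.
Step 6: frontier [A–B 13, A–C 12, A–E 12, A–G 17] → take A–C (12); add A.
Vertex order: G, B, D, F, C, E, A. The 3rd vertex is D.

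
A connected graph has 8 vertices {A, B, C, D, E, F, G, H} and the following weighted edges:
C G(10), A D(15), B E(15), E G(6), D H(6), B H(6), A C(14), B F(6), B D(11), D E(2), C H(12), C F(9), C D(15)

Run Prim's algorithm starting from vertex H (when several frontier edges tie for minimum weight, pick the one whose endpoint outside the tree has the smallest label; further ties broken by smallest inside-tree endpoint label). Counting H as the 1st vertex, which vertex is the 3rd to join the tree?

D

Prim's algorithm from H:
Step 1: cheapest edge leaving the tree is B H (6); add B.
Step 2: cheapest edge leaving the tree is D H (6); add D.
Step 3: cheapest edge leaving the tree is D E (2); add E.
Step 4: cheapest edge leaving the tree is B F (6); add F.
Step 5: cheapest edge leaving the tree is E G (6); add G.
Step 6: cheapest edge leaving the tree is C F (9); add C.
Step 7: cheapest edge leaving the tree is A C (14); add A.
Vertex order: H, B, D, E, F, G, C, A. The 3rd vertex is D.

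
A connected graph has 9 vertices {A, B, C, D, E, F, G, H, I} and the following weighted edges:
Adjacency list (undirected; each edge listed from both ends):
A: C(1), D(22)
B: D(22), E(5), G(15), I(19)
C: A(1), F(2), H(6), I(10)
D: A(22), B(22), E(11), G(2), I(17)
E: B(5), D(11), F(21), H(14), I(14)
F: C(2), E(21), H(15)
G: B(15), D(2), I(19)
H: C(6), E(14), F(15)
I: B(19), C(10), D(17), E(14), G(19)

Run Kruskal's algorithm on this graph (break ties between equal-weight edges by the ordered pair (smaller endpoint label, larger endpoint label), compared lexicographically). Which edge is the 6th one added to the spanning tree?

Sort edges by weight, then run Kruskal:
A-C (1): add — endpoints in different components.
C-F (2): add — endpoints in different components.
D-G (2): add — endpoints in different components.
B-E (5): add — endpoints in different components.
C-H (6): add — endpoints in different components.
C-I (10): add — endpoints in different components.
D-E (11): add — endpoints in different components.
E-H (14): add — endpoints in different components.
The 6th edge added is C-I.

C-I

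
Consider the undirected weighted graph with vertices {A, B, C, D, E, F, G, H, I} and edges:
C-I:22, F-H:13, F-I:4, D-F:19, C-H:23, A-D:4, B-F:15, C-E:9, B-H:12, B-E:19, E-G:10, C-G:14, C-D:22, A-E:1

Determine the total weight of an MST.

72

Sort edges by weight, then run Kruskal:
A-E (1): add — endpoints in different components.
A-D (4): add — endpoints in different components.
F-I (4): add — endpoints in different components.
C-E (9): add — endpoints in different components.
E-G (10): add — endpoints in different components.
B-H (12): add — endpoints in different components.
F-H (13): add — endpoints in different components.
C-G (14): skip — C and G already connected.
B-F (15): skip — B and F already connected.
B-E (19): add — endpoints in different components.
MST edges: A-E, A-D, F-I, C-E, E-G, B-H, F-H, B-E; total weight 1+4+4+9+10+12+13+19 = 72.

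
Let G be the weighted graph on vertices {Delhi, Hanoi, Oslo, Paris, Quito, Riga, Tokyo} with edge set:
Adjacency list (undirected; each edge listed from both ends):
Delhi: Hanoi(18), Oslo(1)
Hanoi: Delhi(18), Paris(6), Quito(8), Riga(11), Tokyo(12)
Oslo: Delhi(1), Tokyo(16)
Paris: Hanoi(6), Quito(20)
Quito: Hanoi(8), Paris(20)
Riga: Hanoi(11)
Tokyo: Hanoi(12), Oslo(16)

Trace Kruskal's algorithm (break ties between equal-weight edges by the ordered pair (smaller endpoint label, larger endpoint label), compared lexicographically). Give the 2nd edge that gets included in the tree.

Kruskal's algorithm — process edges by increasing weight (ties by edge label):
Delhi-Oslo (1): add. Components now {Hanoi} {Tokyo} {Delhi,Oslo} {Riga} {Quito} {Paris}
Hanoi-Paris (6): add. Components now {Hanoi,Paris} {Tokyo} {Delhi,Oslo} {Riga} {Quito}
Hanoi-Quito (8): add. Components now {Hanoi,Paris,Quito} {Tokyo} {Delhi,Oslo} {Riga}
Hanoi-Riga (11): add. Components now {Hanoi,Paris,Quito,Riga} {Tokyo} {Delhi,Oslo}
Hanoi-Tokyo (12): add. Components now {Hanoi,Paris,Quito,Riga,Tokyo} {Delhi,Oslo}
Oslo-Tokyo (16): add. Components now {Delhi,Hanoi,Oslo,Paris,Quito,Riga,Tokyo}
The 2nd edge added is Hanoi-Paris.

Hanoi-Paris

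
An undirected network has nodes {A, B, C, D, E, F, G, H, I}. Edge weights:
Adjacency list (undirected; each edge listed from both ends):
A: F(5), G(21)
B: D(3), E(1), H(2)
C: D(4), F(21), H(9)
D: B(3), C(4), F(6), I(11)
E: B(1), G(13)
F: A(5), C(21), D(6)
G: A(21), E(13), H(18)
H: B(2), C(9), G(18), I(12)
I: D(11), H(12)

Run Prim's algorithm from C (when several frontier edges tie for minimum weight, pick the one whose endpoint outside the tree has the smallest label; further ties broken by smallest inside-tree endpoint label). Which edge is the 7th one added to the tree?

D-I

Prim's algorithm from C:
Step 1: cheapest edge leaving the tree is C—D (4); add D.
Step 2: cheapest edge leaving the tree is B—D (3); add B.
Step 3: cheapest edge leaving the tree is B—E (1); add E.
Step 4: cheapest edge leaving the tree is B—H (2); add H.
Step 5: cheapest edge leaving the tree is D—F (6); add F.
Step 6: cheapest edge leaving the tree is A—F (5); add A.
Step 7: cheapest edge leaving the tree is D—I (11); add I.
Step 8: cheapest edge leaving the tree is E—G (13); add G.
The 7th edge added is D—I.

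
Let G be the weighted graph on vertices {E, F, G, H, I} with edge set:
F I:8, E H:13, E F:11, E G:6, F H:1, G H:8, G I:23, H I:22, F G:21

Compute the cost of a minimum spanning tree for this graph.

Sort edges by weight, then run Kruskal:
F H (1): add — endpoints in different components.
E G (6): add — endpoints in different components.
F I (8): add — endpoints in different components.
G H (8): add — endpoints in different components.
MST edges: F H, E G, F I, G H; total weight 1+6+8+8 = 23.

23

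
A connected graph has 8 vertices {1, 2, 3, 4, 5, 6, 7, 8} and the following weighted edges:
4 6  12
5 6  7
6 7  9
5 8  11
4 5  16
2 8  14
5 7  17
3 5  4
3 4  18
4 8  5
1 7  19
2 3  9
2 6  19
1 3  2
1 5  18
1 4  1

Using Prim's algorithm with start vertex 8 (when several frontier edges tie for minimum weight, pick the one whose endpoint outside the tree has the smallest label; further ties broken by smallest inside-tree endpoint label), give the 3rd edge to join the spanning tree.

1-3

Prim's algorithm from 8:
Step 1: cheapest edge leaving the tree is 4 8 (5); add 4.
Step 2: cheapest edge leaving the tree is 1 4 (1); add 1.
Step 3: cheapest edge leaving the tree is 1 3 (2); add 3.
Step 4: cheapest edge leaving the tree is 3 5 (4); add 5.
Step 5: cheapest edge leaving the tree is 5 6 (7); add 6.
Step 6: cheapest edge leaving the tree is 2 3 (9); add 2.
Step 7: cheapest edge leaving the tree is 6 7 (9); add 7.
The 3rd edge added is 1 3.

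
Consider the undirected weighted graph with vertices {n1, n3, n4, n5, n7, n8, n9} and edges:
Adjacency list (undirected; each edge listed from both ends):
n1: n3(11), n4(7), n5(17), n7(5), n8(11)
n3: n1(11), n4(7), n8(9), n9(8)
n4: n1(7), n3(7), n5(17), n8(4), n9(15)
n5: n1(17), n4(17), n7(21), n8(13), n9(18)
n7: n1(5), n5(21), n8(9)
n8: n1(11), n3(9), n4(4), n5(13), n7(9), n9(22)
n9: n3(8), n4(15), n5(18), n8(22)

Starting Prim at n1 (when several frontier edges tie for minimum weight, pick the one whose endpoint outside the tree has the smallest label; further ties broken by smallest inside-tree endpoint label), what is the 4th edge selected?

n3-n4

Prim's algorithm from n1:
Step 1: cheapest edge leaving the tree is n1 n7 (5); add n7.
Step 2: cheapest edge leaving the tree is n1 n4 (7); add n4.
Step 3: cheapest edge leaving the tree is n4 n8 (4); add n8.
Step 4: cheapest edge leaving the tree is n3 n4 (7); add n3.
Step 5: cheapest edge leaving the tree is n3 n9 (8); add n9.
Step 6: cheapest edge leaving the tree is n5 n8 (13); add n5.
The 4th edge added is n3 n4.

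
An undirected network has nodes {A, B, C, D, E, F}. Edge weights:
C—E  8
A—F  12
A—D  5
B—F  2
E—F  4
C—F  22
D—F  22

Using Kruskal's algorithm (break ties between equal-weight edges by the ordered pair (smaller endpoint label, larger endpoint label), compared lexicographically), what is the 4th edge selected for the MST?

C-E

Sort edges by weight, then run Kruskal:
B—F (2): add. Components now {A} {B,F} {C} {D} {E}
E—F (4): add. Components now {A} {B,E,F} {C} {D}
A—D (5): add. Components now {A,D} {B,E,F} {C}
C—E (8): add. Components now {A,D} {B,C,E,F}
A—F (12): add. Components now {A,B,C,D,E,F}
The 4th edge added is C—E.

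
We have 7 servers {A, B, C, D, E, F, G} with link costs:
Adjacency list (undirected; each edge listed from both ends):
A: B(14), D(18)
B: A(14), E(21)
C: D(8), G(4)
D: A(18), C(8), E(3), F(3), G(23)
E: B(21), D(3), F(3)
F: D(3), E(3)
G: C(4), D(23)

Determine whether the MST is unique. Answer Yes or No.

Sort edges by weight, then run Kruskal:
D E (3): add. Components now {A} {B} {C} {D,E} {F} {G}
D F (3): add. Components now {A} {B} {C} {D,E,F} {G}
E F (3): skip — E and F already connected.
C G (4): add. Components now {A} {B} {C,G} {D,E,F}
C D (8): add. Components now {A} {B} {C,D,E,F,G}
A B (14): add. Components now {A,B} {C,D,E,F,G}
A D (18): add. Components now {A,B,C,D,E,F,G}
Non-tree edge E F has weight 3, equal to the heaviest edge on its tree cycle — swapping gives another MST of the same weight. Not unique.

No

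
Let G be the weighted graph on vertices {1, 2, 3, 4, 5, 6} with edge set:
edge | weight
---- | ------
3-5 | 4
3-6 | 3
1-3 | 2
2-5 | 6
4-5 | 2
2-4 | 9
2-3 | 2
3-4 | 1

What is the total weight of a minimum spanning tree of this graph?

Grow the tree from 3 using Prim:
Step 1: frontier [3-4 1, 1-3 2, 2-3 2, 3-6 3, 3-5 4] → take 3-4 (1); add 4.
Step 2: frontier [1-3 2, 2-3 2, 3-6 3, 3-5 4, 4-5 2, 2-4 9] → take 1-3 (2); add 1.
Step 3: frontier [2-3 2, 3-6 3, 3-5 4, 4-5 2, 2-4 9] → take 2-3 (2); add 2.
Step 4: frontier [2-5 6, 3-6 3, 3-5 4, 4-5 2] → take 4-5 (2); add 5.
Step 5: frontier [3-6 3] → take 3-6 (3); add 6.
MST edges: 3-4, 1-3, 2-3, 4-5, 3-6; total weight 1+2+2+2+3 = 10.

10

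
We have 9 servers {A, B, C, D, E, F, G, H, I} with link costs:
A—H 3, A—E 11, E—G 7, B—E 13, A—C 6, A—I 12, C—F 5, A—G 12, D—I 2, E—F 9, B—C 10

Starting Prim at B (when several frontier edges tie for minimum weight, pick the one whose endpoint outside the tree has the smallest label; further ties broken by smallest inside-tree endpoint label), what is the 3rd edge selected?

Prim's algorithm from B:
Step 1: frontier [B—C 10, B—E 13] → take B—C (10); add C.
Step 2: frontier [B—E 13, C—F 5, A—C 6] → take C—F (5); add F.
Step 3: frontier [B—E 13, A—C 6, E—F 9] → take A—C (6); add A.
Step 4: frontier [A—H 3, A—E 11, A—G 12, A—I 12, B—E 13, E—F 9] → take A—H (3); add H.
Step 5: frontier [A—E 11, A—G 12, A—I 12, B—E 13, E—F 9] → take E—F (9); add E.
Step 6: frontier [A—G 12, A—I 12, E—G 7] → take E—G (7); add G.
Step 7: frontier [A—I 12] → take A—I (12); add I.
Step 8: frontier [D—I 2] → take D—I (2); add D.
The 3rd edge added is A—C.

A-C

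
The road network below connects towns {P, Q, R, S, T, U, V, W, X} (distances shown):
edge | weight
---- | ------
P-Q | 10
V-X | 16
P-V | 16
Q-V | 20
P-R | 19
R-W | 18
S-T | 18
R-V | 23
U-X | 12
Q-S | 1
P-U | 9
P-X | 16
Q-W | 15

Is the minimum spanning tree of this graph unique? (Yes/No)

No

Sort edges by weight, then run Kruskal:
Q-S (1): add — endpoints in different components.
P-U (9): add — endpoints in different components.
P-Q (10): add — endpoints in different components.
U-X (12): add — endpoints in different components.
Q-W (15): add — endpoints in different components.
P-V (16): add — endpoints in different components.
P-X (16): skip — X and P already connected.
V-X (16): skip — X and V already connected.
R-W (18): add — endpoints in different components.
S-T (18): add — endpoints in different components.
Non-tree edge V-X has weight 16, equal to the heaviest edge on its tree cycle — swapping gives another MST of the same weight. Not unique.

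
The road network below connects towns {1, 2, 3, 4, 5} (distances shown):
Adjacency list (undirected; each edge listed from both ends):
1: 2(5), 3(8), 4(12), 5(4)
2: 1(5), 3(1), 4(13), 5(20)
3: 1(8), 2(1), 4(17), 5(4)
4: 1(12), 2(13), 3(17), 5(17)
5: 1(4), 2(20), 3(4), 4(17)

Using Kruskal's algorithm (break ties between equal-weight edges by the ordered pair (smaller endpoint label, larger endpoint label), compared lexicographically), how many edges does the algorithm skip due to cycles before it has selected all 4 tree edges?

2

Kruskal's algorithm — process edges by increasing weight (ties by edge label):
2—3 (1): add — endpoints in different components.
1—5 (4): add — endpoints in different components.
3—5 (4): add — endpoints in different components.
1—2 (5): skip — 1 and 2 already connected.
1—3 (8): skip — 1 and 3 already connected.
1—4 (12): add — endpoints in different components.
Edges rejected before the tree was complete: 2.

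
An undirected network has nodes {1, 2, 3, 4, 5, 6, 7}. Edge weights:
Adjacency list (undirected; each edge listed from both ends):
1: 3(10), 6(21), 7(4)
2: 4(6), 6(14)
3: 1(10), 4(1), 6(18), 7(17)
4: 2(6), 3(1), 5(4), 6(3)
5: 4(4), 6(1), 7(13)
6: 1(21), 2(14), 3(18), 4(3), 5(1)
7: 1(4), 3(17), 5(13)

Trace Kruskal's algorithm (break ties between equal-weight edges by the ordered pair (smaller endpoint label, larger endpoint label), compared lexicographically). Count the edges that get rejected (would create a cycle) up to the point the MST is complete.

Sort edges by weight, then run Kruskal:
3-4 (1): add — endpoints in different components.
5-6 (1): add — endpoints in different components.
4-6 (3): add — endpoints in different components.
1-7 (4): add — endpoints in different components.
4-5 (4): skip — 4 and 5 already connected.
2-4 (6): add — endpoints in different components.
1-3 (10): add — endpoints in different components.
Edges rejected before the tree was complete: 1.

1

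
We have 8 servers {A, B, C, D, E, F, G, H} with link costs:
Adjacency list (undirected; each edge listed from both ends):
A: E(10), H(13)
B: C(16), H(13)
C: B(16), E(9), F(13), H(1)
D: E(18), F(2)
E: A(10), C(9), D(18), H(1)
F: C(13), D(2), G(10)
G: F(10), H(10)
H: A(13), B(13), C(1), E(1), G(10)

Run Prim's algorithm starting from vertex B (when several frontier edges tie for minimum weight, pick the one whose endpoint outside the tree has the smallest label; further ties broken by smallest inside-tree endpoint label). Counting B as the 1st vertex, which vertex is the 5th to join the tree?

A

Prim's algorithm from B:
Step 1: cheapest edge leaving the tree is B–H (13); add H.
Step 2: cheapest edge leaving the tree is C–H (1); add C.
Step 3: cheapest edge leaving the tree is E–H (1); add E.
Step 4: cheapest edge leaving the tree is A–E (10); add A.
Step 5: cheapest edge leaving the tree is G–H (10); add G.
Step 6: cheapest edge leaving the tree is F–G (10); add F.
Step 7: cheapest edge leaving the tree is D–F (2); add D.
Vertex order: B, H, C, E, A, G, F, D. The 5th vertex is A.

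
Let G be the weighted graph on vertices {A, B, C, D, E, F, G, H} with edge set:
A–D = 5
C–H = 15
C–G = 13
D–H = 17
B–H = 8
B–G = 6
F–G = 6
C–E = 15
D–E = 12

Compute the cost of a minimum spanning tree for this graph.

Kruskal: consider edges lightest-first.
A–D (5): add — endpoints in different components.
B–G (6): add — endpoints in different components.
F–G (6): add — endpoints in different components.
B–H (8): add — endpoints in different components.
D–E (12): add — endpoints in different components.
C–G (13): add — endpoints in different components.
C–E (15): add — endpoints in different components.
MST edges: A–D, B–G, F–G, B–H, D–E, C–G, C–E; total weight 5+6+6+8+12+13+15 = 65.

65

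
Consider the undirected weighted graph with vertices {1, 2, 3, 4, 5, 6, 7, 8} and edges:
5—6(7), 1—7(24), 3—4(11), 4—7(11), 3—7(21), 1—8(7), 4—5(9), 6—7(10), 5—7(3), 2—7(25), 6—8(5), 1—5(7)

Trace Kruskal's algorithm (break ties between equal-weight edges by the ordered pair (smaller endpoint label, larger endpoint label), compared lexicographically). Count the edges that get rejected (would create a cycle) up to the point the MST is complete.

5

Kruskal's algorithm — process edges by increasing weight (ties by edge label):
5—7 (3): add — endpoints in different components.
6—8 (5): add — endpoints in different components.
1—5 (7): add — endpoints in different components.
1—8 (7): add — endpoints in different components.
5—6 (7): skip — 5 and 6 already connected.
4—5 (9): add — endpoints in different components.
6—7 (10): skip — 6 and 7 already connected.
3—4 (11): add — endpoints in different components.
4—7 (11): skip — 4 and 7 already connected.
3—7 (21): skip — 3 and 7 already connected.
1—7 (24): skip — 1 and 7 already connected.
2—7 (25): add — endpoints in different components.
Edges rejected before the tree was complete: 5.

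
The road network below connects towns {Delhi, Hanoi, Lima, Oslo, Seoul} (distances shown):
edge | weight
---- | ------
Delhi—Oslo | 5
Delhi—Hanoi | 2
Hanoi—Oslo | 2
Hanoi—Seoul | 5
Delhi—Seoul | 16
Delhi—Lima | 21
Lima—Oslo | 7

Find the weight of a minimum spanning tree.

16

Prim, starting at Lima.
Step 1: cheapest edge leaving the tree is Lima—Oslo (7); add Oslo.
Step 2: cheapest edge leaving the tree is Hanoi—Oslo (2); add Hanoi.
Step 3: cheapest edge leaving the tree is Delhi—Hanoi (2); add Delhi.
Step 4: cheapest edge leaving the tree is Hanoi—Seoul (5); add Seoul.
MST edges: Lima—Oslo, Hanoi—Oslo, Delhi—Hanoi, Hanoi—Seoul; total weight 7+2+2+5 = 16.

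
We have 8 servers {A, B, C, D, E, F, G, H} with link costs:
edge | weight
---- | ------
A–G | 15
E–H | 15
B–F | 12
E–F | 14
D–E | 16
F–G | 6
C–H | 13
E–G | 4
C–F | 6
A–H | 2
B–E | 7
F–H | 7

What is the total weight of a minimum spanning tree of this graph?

48

Prim's algorithm from F:
Step 1: frontier [C–F 6, F–G 6, F–H 7, B–F 12, E–F 14] → take C–F (6); add C.
Step 2: frontier [C–H 13, F–G 6, F–H 7, B–F 12, E–F 14] → take F–G (6); add G.
Step 3: frontier [C–H 13, F–H 7, B–F 12, E–F 14, E–G 4, A–G 15] → take E–G (4); add E.
Step 4: frontier [C–H 13, B–E 7, E–H 15, D–E 16, F–H 7, B–F 12, A–G 15] → take B–E (7); add B.
Step 5: frontier [C–H 13, E–H 15, D–E 16, F–H 7, A–G 15] → take F–H (7); add H.
Step 6: frontier [D–E 16, A–G 15, A–H 2] → take A–H (2); add A.
Step 7: frontier [D–E 16] → take D–E (16); add D.
MST edges: C–F, F–G, E–G, B–E, F–H, A–H, D–E; total weight 6+6+4+7+7+2+16 = 48.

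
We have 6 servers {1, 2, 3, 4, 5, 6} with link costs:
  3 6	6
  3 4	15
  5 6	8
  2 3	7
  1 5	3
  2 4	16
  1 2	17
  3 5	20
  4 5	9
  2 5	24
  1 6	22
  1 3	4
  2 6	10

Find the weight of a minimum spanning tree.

29

Prim's algorithm from 3:
Step 1: frontier [1 3 4, 3 6 6, 2 3 7, 3 4 15, 3 5 20] → take 1 3 (4); add 1.
Step 2: frontier [1 5 3, 1 2 17, 1 6 22, 3 6 6, 2 3 7, 3 4 15, 3 5 20] → take 1 5 (3); add 5.
Step 3: frontier [1 2 17, 1 6 22, 3 6 6, 2 3 7, 3 4 15, 5 6 8, 4 5 9, 2 5 24] → take 3 6 (6); add 6.
Step 4: frontier [1 2 17, 2 3 7, 3 4 15, 4 5 9, 2 5 24, 2 6 10] → take 2 3 (7); add 2.
Step 5: frontier [2 4 16, 3 4 15, 4 5 9] → take 4 5 (9); add 4.
MST edges: 1 3, 1 5, 3 6, 2 3, 4 5; total weight 4+3+6+7+9 = 29.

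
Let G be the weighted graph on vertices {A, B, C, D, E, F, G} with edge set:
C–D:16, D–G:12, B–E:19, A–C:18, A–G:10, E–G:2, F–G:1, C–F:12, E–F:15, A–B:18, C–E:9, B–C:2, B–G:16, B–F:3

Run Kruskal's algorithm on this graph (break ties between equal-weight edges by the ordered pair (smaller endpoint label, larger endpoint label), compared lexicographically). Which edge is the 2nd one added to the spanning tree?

B-C

Kruskal: consider edges lightest-first.
F–G (1): add — endpoints in different components.
B–C (2): add — endpoints in different components.
E–G (2): add — endpoints in different components.
B–F (3): add — endpoints in different components.
C–E (9): skip — C and E already connected.
A–G (10): add — endpoints in different components.
C–F (12): skip — C and F already connected.
D–G (12): add — endpoints in different components.
The 2nd edge added is B–C.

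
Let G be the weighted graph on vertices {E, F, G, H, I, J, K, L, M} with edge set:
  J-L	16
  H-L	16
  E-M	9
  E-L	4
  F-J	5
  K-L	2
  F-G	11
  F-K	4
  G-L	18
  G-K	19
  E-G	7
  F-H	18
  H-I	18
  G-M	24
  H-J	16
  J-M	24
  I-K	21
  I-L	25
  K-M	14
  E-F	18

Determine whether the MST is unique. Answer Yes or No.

No

Kruskal's algorithm — process edges by increasing weight (ties by edge label):
K-L (2): add — endpoints in different components.
E-L (4): add — endpoints in different components.
F-K (4): add — endpoints in different components.
F-J (5): add — endpoints in different components.
E-G (7): add — endpoints in different components.
E-M (9): add — endpoints in different components.
F-G (11): skip — F and G already connected.
K-M (14): skip — K and M already connected.
H-J (16): add — endpoints in different components.
H-L (16): skip — H and L already connected.
J-L (16): skip — J and L already connected.
E-F (18): skip — E and F already connected.
F-H (18): skip — F and H already connected.
G-L (18): skip — G and L already connected.
H-I (18): add — endpoints in different components.
Non-tree edge H-L has weight 16, equal to the heaviest edge on its tree cycle — swapping gives another MST of the same weight. Not unique.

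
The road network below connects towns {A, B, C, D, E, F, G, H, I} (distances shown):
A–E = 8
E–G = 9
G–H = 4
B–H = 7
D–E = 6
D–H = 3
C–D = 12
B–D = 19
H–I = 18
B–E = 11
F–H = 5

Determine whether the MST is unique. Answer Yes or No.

Kruskal's algorithm — process edges by increasing weight (ties by edge label):
D–H (3): add — endpoints in different components.
G–H (4): add — endpoints in different components.
F–H (5): add — endpoints in different components.
D–E (6): add — endpoints in different components.
B–H (7): add — endpoints in different components.
A–E (8): add — endpoints in different components.
E–G (9): skip — E and G already connected.
B–E (11): skip — B and E already connected.
C–D (12): add — endpoints in different components.
H–I (18): add — endpoints in different components.
Every non-tree edge has weight strictly greater than the heaviest edge on the tree path between its endpoints, so the MST is unique.

Yes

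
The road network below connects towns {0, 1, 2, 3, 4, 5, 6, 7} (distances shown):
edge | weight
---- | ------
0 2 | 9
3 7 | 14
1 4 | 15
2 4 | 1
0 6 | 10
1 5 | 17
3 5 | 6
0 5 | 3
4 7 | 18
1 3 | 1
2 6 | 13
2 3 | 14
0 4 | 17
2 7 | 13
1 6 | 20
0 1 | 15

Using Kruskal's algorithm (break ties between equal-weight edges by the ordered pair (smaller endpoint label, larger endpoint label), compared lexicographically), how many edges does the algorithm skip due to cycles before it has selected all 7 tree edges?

1

Kruskal's algorithm — process edges by increasing weight (ties by edge label):
1 3 (1): add — endpoints in different components.
2 4 (1): add — endpoints in different components.
0 5 (3): add — endpoints in different components.
3 5 (6): add — endpoints in different components.
0 2 (9): add — endpoints in different components.
0 6 (10): add — endpoints in different components.
2 6 (13): skip — 2 and 6 already connected.
2 7 (13): add — endpoints in different components.
Edges rejected before the tree was complete: 1.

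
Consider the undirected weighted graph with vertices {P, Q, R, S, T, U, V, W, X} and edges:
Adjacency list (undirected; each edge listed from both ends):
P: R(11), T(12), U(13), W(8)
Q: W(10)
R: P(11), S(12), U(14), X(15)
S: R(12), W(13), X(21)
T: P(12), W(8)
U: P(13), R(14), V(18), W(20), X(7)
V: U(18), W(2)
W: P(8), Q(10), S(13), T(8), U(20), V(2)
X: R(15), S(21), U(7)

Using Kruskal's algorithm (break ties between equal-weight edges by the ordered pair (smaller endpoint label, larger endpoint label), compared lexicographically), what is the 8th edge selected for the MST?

P-U

Sort edges by weight, then run Kruskal:
V W (2): add — endpoints in different components.
U X (7): add — endpoints in different components.
P W (8): add — endpoints in different components.
T W (8): add — endpoints in different components.
Q W (10): add — endpoints in different components.
P R (11): add — endpoints in different components.
P T (12): skip — T and P already connected.
R S (12): add — endpoints in different components.
P U (13): add — endpoints in different components.
The 8th edge added is P U.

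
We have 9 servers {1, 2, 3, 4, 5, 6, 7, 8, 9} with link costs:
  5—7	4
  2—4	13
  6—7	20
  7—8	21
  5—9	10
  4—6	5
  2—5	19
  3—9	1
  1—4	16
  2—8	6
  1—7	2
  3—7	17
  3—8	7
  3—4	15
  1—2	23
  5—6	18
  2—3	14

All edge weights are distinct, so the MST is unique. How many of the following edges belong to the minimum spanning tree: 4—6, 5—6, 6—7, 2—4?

2

Kruskal: consider edges lightest-first.
3—9 (1): add — endpoints in different components.
1—7 (2): add — endpoints in different components.
5—7 (4): add — endpoints in different components.
4—6 (5): add — endpoints in different components.
2—8 (6): add — endpoints in different components.
3—8 (7): add — endpoints in different components.
5—9 (10): add — endpoints in different components.
2—4 (13): add — endpoints in different components.
MST edge set: {3—9, 1—7, 5—7, 4—6, 2—8, 3—8, 5—9, 2—4}.
Of the listed edges, {4—6, 2—4} are in the MST → 2.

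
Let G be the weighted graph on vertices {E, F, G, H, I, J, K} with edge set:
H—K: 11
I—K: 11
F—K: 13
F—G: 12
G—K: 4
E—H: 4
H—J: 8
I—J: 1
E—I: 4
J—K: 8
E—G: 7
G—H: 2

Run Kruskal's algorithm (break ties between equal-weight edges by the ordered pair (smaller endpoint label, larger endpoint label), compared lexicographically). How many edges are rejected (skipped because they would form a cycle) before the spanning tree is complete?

5

Sort edges by weight, then run Kruskal:
I—J (1): add. Components now {E} {F} {G} {H} {I,J} {K}
G—H (2): add. Components now {E} {F} {G,H} {I,J} {K}
E—H (4): add. Components now {E,G,H} {F} {I,J} {K}
E—I (4): add. Components now {E,G,H,I,J} {F} {K}
G—K (4): add. Components now {E,G,H,I,J,K} {F}
E—G (7): skip — E and G already connected.
H—J (8): skip — H and J already connected.
J—K (8): skip — J and K already connected.
H—K (11): skip — H and K already connected.
I—K (11): skip — I and K already connected.
F—G (12): add. Components now {E,F,G,H,I,J,K}
Edges rejected before the tree was complete: 5.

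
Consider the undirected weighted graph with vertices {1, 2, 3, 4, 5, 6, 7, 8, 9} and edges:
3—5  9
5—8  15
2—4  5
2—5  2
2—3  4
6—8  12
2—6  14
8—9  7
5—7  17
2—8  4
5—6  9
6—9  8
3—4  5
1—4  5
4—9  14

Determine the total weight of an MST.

52

Kruskal's algorithm — process edges by increasing weight (ties by edge label):
2—5 (2): add — endpoints in different components.
2—3 (4): add — endpoints in different components.
2—8 (4): add — endpoints in different components.
1—4 (5): add — endpoints in different components.
2—4 (5): add — endpoints in different components.
3—4 (5): skip — 3 and 4 already connected.
8—9 (7): add — endpoints in different components.
6—9 (8): add — endpoints in different components.
3—5 (9): skip — 3 and 5 already connected.
5—6 (9): skip — 5 and 6 already connected.
6—8 (12): skip — 6 and 8 already connected.
2—6 (14): skip — 2 and 6 already connected.
4—9 (14): skip — 4 and 9 already connected.
5—8 (15): skip — 5 and 8 already connected.
5—7 (17): add — endpoints in different components.
MST edges: 2—5, 2—3, 2—8, 1—4, 2—4, 8—9, 6—9, 5—7; total weight 2+4+4+5+5+7+8+17 = 52.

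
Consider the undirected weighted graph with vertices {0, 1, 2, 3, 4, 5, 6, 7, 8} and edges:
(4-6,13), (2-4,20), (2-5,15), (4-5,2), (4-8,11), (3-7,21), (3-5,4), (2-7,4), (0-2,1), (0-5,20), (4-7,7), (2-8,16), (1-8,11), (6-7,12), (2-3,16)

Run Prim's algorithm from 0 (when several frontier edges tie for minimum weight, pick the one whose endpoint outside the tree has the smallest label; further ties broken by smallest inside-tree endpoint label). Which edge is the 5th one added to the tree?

3-5

Prim, starting at 0.
Step 1: cheapest edge leaving the tree is 0-2 (1); add 2.
Step 2: cheapest edge leaving the tree is 2-7 (4); add 7.
Step 3: cheapest edge leaving the tree is 4-7 (7); add 4.
Step 4: cheapest edge leaving the tree is 4-5 (2); add 5.
Step 5: cheapest edge leaving the tree is 3-5 (4); add 3.
Step 6: cheapest edge leaving the tree is 4-8 (11); add 8.
Step 7: cheapest edge leaving the tree is 1-8 (11); add 1.
Step 8: cheapest edge leaving the tree is 6-7 (12); add 6.
The 5th edge added is 3-5.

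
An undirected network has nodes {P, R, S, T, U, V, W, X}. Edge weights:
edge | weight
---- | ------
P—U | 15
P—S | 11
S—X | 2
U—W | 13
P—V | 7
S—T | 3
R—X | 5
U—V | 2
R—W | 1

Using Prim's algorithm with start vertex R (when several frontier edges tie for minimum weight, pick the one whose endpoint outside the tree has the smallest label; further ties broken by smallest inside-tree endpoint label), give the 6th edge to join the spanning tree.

Prim, starting at R.
Step 1: frontier [R—W 1, R—X 5] → take R—W (1); add W.
Step 2: frontier [R—X 5, U—W 13] → take R—X (5); add X.
Step 3: frontier [U—W 13, S—X 2] → take S—X (2); add S.
Step 4: frontier [S—T 3, P—S 11, U—W 13] → take S—T (3); add T.
Step 5: frontier [P—S 11, U—W 13] → take P—S (11); add P.
Step 6: frontier [P—V 7, P—U 15, U—W 13] → take P—V (7); add V.
Step 7: frontier [P—U 15, U—V 2, U—W 13] → take U—V (2); add U.
The 6th edge added is P—V.

P-V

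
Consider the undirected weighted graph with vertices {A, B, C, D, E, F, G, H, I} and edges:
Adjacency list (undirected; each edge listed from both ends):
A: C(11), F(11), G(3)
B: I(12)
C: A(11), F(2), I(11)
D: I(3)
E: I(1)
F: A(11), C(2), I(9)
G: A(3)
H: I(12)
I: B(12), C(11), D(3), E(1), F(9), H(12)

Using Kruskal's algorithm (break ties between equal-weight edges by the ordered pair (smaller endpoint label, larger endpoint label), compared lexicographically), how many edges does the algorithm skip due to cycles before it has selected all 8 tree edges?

Sort edges by weight, then run Kruskal:
E—I (1): add — endpoints in different components.
C—F (2): add — endpoints in different components.
A—G (3): add — endpoints in different components.
D—I (3): add — endpoints in different components.
F—I (9): add — endpoints in different components.
A—C (11): add — endpoints in different components.
A—F (11): skip — A and F already connected.
C—I (11): skip — C and I already connected.
B—I (12): add — endpoints in different components.
H—I (12): add — endpoints in different components.
Edges rejected before the tree was complete: 2.

2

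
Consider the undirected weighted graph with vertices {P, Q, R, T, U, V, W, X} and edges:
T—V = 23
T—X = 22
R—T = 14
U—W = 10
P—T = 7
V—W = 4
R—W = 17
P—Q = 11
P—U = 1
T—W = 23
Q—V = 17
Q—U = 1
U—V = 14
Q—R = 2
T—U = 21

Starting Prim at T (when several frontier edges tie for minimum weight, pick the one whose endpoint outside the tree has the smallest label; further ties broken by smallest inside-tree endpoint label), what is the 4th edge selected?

Prim's algorithm from T:
Step 1: cheapest edge leaving the tree is P—T (7); add P.
Step 2: cheapest edge leaving the tree is P—U (1); add U.
Step 3: cheapest edge leaving the tree is Q—U (1); add Q.
Step 4: cheapest edge leaving the tree is Q—R (2); add R.
Step 5: cheapest edge leaving the tree is U—W (10); add W.
Step 6: cheapest edge leaving the tree is V—W (4); add V.
Step 7: cheapest edge leaving the tree is T—X (22); add X.
The 4th edge added is Q—R.

Q-R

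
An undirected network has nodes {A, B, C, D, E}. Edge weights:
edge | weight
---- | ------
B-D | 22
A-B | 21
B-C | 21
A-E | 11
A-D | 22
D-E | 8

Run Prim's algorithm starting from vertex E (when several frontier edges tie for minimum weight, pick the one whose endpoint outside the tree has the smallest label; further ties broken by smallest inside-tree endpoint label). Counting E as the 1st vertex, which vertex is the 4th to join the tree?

B

Grow the tree from E using Prim:
Step 1: cheapest edge leaving the tree is D-E (8); add D.
Step 2: cheapest edge leaving the tree is A-E (11); add A.
Step 3: cheapest edge leaving the tree is A-B (21); add B.
Step 4: cheapest edge leaving the tree is B-C (21); add C.
Vertex order: E, D, A, B, C. The 4th vertex is B.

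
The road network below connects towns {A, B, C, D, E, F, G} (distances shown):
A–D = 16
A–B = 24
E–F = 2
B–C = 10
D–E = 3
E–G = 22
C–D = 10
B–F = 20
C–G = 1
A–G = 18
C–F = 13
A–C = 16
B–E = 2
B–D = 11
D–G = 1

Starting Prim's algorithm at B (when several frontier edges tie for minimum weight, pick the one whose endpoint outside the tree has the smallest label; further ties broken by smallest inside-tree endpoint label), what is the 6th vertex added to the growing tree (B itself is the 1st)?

Prim's algorithm from B:
Step 1: cheapest edge leaving the tree is B–E (2); add E.
Step 2: cheapest edge leaving the tree is E–F (2); add F.
Step 3: cheapest edge leaving the tree is D–E (3); add D.
Step 4: cheapest edge leaving the tree is D–G (1); add G.
Step 5: cheapest edge leaving the tree is C–G (1); add C.
Step 6: cheapest edge leaving the tree is A–C (16); add A.
Vertex order: B, E, F, D, G, C, A. The 6th vertex is C.

C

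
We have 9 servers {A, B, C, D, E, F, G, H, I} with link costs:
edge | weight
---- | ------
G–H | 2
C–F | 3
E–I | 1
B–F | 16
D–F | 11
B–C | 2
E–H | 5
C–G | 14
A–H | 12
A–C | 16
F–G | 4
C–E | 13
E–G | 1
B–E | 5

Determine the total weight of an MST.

36

Prim's algorithm from F:
Step 1: frontier [C–F 3, F–G 4, D–F 11, B–F 16] → take C–F (3); add C.
Step 2: frontier [B–C 2, C–E 13, C–G 14, A–C 16, F–G 4, D–F 11, B–F 16] → take B–C (2); add B.
Step 3: frontier [B–E 5, C–E 13, C–G 14, A–C 16, F–G 4, D–F 11] → take F–G (4); add G.
Step 4: frontier [B–E 5, C–E 13, A–C 16, D–F 11, E–G 1, G–H 2] → take E–G (1); add E.
Step 5: frontier [A–C 16, E–I 1, E–H 5, D–F 11, G–H 2] → take E–I (1); add I.
Step 6: frontier [A–C 16, E–H 5, D–F 11, G–H 2] → take G–H (2); add H.
Step 7: frontier [A–C 16, D–F 11, A–H 12] → take D–F (11); add D.
Step 8: frontier [A–C 16, A–H 12] → take A–H (12); add A.
MST edges: C–F, B–C, F–G, E–G, E–I, G–H, D–F, A–H; total weight 3+2+4+1+1+2+11+12 = 36.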